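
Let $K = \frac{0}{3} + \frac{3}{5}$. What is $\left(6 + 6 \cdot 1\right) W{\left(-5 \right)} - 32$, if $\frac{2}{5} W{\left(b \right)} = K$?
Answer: $-14$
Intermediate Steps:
$K = \frac{3}{5}$ ($K = 0 \cdot \frac{1}{3} + 3 \cdot \frac{1}{5} = 0 + \frac{3}{5} = \frac{3}{5} \approx 0.6$)
$W{\left(b \right)} = \frac{3}{2}$ ($W{\left(b \right)} = \frac{5}{2} \cdot \frac{3}{5} = \frac{3}{2}$)
$\left(6 + 6 \cdot 1\right) W{\left(-5 \right)} - 32 = \left(6 + 6 \cdot 1\right) \frac{3}{2} - 32 = \left(6 + 6\right) \frac{3}{2} - 32 = 12 \cdot \frac{3}{2} - 32 = 18 - 32 = -14$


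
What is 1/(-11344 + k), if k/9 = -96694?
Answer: -1/881590 ≈ -1.1343e-6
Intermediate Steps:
k = -870246 (k = 9*(-96694) = -870246)
1/(-11344 + k) = 1/(-11344 - 870246) = 1/(-881590) = -1/881590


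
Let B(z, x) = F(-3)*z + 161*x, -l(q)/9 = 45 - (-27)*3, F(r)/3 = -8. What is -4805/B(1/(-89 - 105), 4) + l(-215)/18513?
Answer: -17574715/2336752 ≈ -7.5210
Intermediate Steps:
F(r) = -24 (F(r) = 3*(-8) = -24)
l(q) = -1134 (l(q) = -9*(45 - (-27)*3) = -9*(45 - 1*(-81)) = -9*(45 + 81) = -9*126 = -1134)
B(z, x) = -24*z + 161*x
-4805/B(1/(-89 - 105), 4) + l(-215)/18513 = -4805/(-24/(-89 - 105) + 161*4) - 1134/18513 = -4805/(-24/(-194) + 644) - 1134*1/18513 = -4805/(-24*(-1/194) + 644) - 126/2057 = -4805/(12/97 + 644) - 126/2057 = -4805/62480/97 - 126/2057 = -4805*97/62480 - 126/2057 = -93217/12496 - 126/2057 = -17574715/2336752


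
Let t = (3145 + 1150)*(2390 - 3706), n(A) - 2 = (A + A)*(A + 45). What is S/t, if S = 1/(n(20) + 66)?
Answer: -1/15080122960 ≈ -6.6313e-11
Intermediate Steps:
n(A) = 2 + 2*A*(45 + A) (n(A) = 2 + (A + A)*(A + 45) = 2 + (2*A)*(45 + A) = 2 + 2*A*(45 + A))
t = -5652220 (t = 4295*(-1316) = -5652220)
S = 1/2668 (S = 1/((2 + 2*20² + 90*20) + 66) = 1/((2 + 2*400 + 1800) + 66) = 1/((2 + 800 + 1800) + 66) = 1/(2602 + 66) = 1/2668 ≈ 0.00037481)
S/t = (1/2668)/(-5652220) = (1/2668)*(-1/5652220) = -1/15080122960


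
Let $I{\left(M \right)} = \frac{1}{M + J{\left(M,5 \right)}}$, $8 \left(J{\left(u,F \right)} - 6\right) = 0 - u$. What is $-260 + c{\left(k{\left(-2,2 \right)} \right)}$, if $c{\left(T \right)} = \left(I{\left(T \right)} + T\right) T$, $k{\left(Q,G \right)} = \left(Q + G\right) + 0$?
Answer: $-260$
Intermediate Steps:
$k{\left(Q,G \right)} = G + Q$ ($k{\left(Q,G \right)} = \left(G + Q\right) + 0 = G + Q$)
$J{\left(u,F \right)} = 6 - \frac{u}{8}$ ($J{\left(u,F \right)} = 6 + \frac{0 - u}{8} = 6 + \frac{\left(-1\right) u}{8} = 6 - \frac{u}{8}$)
$I{\left(M \right)} = \frac{1}{6 + \frac{7 M}{8}}$ ($I{\left(M \right)} = \frac{1}{M - \left(-6 + \frac{M}{8}\right)} = \frac{1}{6 + \frac{7 M}{8}}$)
$c{\left(T \right)} = T \left(T + \frac{8}{48 + 7 T}\right)$ ($c{\left(T \right)} = \left(\frac{8}{48 + 7 T} + T\right) T = \left(T + \frac{8}{48 + 7 T}\right) T = T \left(T + \frac{8}{48 + 7 T}\right)$)
$-260 + c{\left(k{\left(-2,2 \right)} \right)} = -260 + \frac{\left(2 - 2\right) \left(8 + \left(2 - 2\right) \left(48 + 7 \left(2 - 2\right)\right)\right)}{48 + 7 \left(2 - 2\right)} = -260 + \frac{0 \left(8 + 0 \left(48 + 7 \cdot 0\right)\right)}{48 + 7 \cdot 0} = -260 + \frac{0 \left(8 + 0 \left(48 + 0\right)\right)}{48 + 0} = -260 + \frac{0 \left(8 + 0 \cdot 48\right)}{48} = -260 + 0 \cdot \frac{1}{48} \left(8 + 0\right) = -260 + 0 \cdot \frac{1}{48} \cdot 8 = -260 + 0 = -260$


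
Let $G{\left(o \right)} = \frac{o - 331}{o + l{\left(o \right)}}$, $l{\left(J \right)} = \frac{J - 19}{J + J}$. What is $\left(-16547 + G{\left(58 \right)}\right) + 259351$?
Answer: $\frac{1643023000}{6767} \approx 2.428 \cdot 10^{5}$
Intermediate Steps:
$l{\left(J \right)} = \frac{-19 + J}{2 J}$
$G{\left(o \right)} = \frac{-331 + o}{o + \frac{-19 + o}{2 o}}$ ($G{\left(o \right)} = \frac{o - 331}{o + \frac{-19 + o}{2 o}} = \frac{-331 + o}{o + \frac{-19 + o}{2 o}}$)
$\left(-16547 + G{\left(58 \right)}\right) + 259351 = \left(-16547 + 2 \cdot 58 \frac{1}{-19 + 58 + 2 \cdot 58^{2}} \left(-331 + 58\right)\right) + 259351 = \left(-16547 + 2 \cdot 58 \frac{1}{-19 + 58 + 2 \cdot 3364} \left(-273\right)\right) + 259351 = \left(-16547 + 2 \cdot 58 \frac{1}{-19 + 58 + 6728} \left(-273\right)\right) + 259351 = \left(-16547 + 2 \cdot 58 \cdot \frac{1}{6767} \left(-273\right)\right) + 259351 = \left(-16547 - \frac{31668}{6767}\right) + 259351 = - \frac{112005217}{6767} + 259351 = \frac{1643023000}{6767}$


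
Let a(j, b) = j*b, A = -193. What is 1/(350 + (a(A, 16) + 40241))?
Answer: 1/37503 ≈ 2.6665e-5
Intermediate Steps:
a(j, b) = b*j
1/(350 + (a(A, 16) + 40241)) = 1/(350 + (16*(-193) + 40241)) = 1/(350 + (-3088 + 40241)) = 1/(350 + 37153) = 1/37503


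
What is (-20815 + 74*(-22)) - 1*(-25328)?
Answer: 2885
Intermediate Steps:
(-20815 + 74*(-22)) - 1*(-25328) = (-20815 - 1628) + 25328 = -22443 + 25328 = 2885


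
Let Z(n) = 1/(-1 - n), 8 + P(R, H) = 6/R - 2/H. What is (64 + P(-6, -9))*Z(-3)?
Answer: 497/18 ≈ 27.611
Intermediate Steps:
P(R, H) = -8 - 2/H + 6/R (P(R, H) = -8 + (6/R - 2/H) = -8 + (-2/H + 6/R) = -8 - 2/H + 6/R)
(64 + P(-6, -9))*Z(-3) = (64 + (-8 - 2/(-9) + 6/(-6)))*(-1/(1 - 3)) = (64 + (-8 - 2*(-⅑) + 6*(-⅙)))*(-1/(-2)) = (64 + (-8 + 2/9 - 1))*(-1*(-½)) = (64 - 79/9)*(½) = (497/9)*(½) = 497/18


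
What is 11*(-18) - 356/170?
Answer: -17008/85 ≈ -200.09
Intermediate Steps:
11*(-18) - 356/170 = -198 - 356*1/170 = -198 - 178/85 = -17008/85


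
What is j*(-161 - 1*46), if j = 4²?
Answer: -3312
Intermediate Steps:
j = 16
j*(-161 - 1*46) = 16*(-161 - 1*46) = 16*(-161 - 46) = 16*(-207) = -3312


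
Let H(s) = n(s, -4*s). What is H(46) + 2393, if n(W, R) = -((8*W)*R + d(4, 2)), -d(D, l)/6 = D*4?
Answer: 70201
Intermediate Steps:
d(D, l) = -24*D (d(D, l) = -6*D*4 = -24*D)
n(W, R) = 96 - 8*R*W (n(W, R) = -((8*W)*R - 24*4) = -(8*R*W - 96) = -(-96 + 8*R*W) = 96 - 8*R*W)
H(s) = 96 + 32*s**2 (H(s) = 96 - 8*(-4*s)*s = 96 + 32*s**2)
H(46) + 2393 = (96 + 32*46**2) + 2393 = (96 + 32*2116) + 2393 = (96 + 67712) + 2393 = 67808 + 2393 = 70201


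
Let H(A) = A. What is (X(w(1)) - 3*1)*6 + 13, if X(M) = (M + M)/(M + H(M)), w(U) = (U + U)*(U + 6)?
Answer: 1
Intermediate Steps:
w(U) = 2*U*(6 + U) (w(U) = (2*U)*(6 + U) = 2*U*(6 + U))
X(M) = 1 (X(M) = (M + M)/(M + M) = (2*M)/((2*M)) = (2*M)*(1/(2*M)) = 1)
(X(w(1)) - 3*1)*6 + 13 = (1 - 3*1)*6 + 13 = (1 - 3)*6 + 13 = -2*6 + 13 = -12 + 13 = 1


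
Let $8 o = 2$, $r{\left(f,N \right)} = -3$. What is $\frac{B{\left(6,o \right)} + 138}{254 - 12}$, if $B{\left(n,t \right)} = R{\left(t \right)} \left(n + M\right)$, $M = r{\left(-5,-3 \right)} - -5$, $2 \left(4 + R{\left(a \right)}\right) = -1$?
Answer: $\frac{51}{121} \approx 0.42149$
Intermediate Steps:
$o = \frac{1}{4}$ ($o = \frac{1}{8} \cdot 2 = \frac{1}{4} \approx 0.25$)
$R{\left(a \right)} = - \frac{9}{2}$ ($R{\left(a \right)} = -4 + \frac{1}{2} \left(-1\right) = -4 - \frac{1}{2} = - \frac{9}{2}$)
$M = 2$ ($M = -3 - -5 = -3 + 5 = 2$)
$B{\left(n,t \right)} = -9 - \frac{9 n}{2}$ ($B{\left(n,t \right)} = - \frac{9 \left(n + 2\right)}{2} = - \frac{9 \left(2 + n\right)}{2} = -9 - \frac{9 n}{2}$)
$\frac{B{\left(6,o \right)} + 138}{254 - 12} = \frac{\left(-9 - 27\right) + 138}{254 - 12} = \frac{\left(-9 - 27\right) + 138}{242} = \left(-36 + 138\right) \frac{1}{242} = 102 \cdot \frac{1}{242} = \frac{51}{121}$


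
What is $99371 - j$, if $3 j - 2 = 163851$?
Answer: $\frac{134260}{3} \approx 44753.0$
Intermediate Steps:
$j = \frac{163853}{3}$ ($j = \frac{2}{3} + \frac{1}{3} \cdot 163851 = \frac{2}{3} + 54617 = \frac{163853}{3} \approx 54618.0$)
$99371 - j = 99371 - \frac{163853}{3} = \frac{134260}{3}$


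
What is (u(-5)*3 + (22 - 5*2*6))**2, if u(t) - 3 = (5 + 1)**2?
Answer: 6241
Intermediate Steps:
u(t) = 39 (u(t) = 3 + (5 + 1)**2 = 3 + 6**2 = 3 + 36 = 39)
(u(-5)*3 + (22 - 5*2*6))**2 = (39*3 + (22 - 5*2*6))**2 = (117 + (22 - 10*6))**2 = (117 + (22 - 1*60))**2 = (117 + (22 - 60))**2 = (117 - 38)**2 = 79**2 = 6241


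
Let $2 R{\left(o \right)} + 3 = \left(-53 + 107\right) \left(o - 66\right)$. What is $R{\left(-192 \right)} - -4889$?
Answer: $- \frac{4157}{2} \approx -2078.5$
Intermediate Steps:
$R{\left(o \right)} = - \frac{3567}{2} + 27 o$ ($R{\left(o \right)} = - \frac{3}{2} + \frac{\left(-53 + 107\right) \left(o - 66\right)}{2} = - \frac{3}{2} + \frac{54 \left(-66 + o\right)}{2} = - \frac{3}{2} + \frac{-3564 + 54 o}{2} = - \frac{3}{2} + \left(-1782 + 27 o\right) = - \frac{3567}{2} + 27 o$)
$R{\left(-192 \right)} - -4889 = \left(- \frac{3567}{2} + 27 \left(-192\right)\right) - -4889 = \left(- \frac{3567}{2} - 5184\right) + 4889 = - \frac{13935}{2} + 4889 = - \frac{4157}{2}$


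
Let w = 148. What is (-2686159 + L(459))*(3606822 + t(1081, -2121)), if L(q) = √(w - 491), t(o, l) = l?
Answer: -9682800033459 + 25232907*I*√7 ≈ -9.6828e+12 + 6.676e+7*I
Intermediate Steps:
L(q) = 7*I*√7 (L(q) = √(148 - 491) = √(-343) = 7*I*√7)
(-2686159 + L(459))*(3606822 + t(1081, -2121)) = (-2686159 + 7*I*√7)*(3606822 - 2121) = (-2686159 + 7*I*√7)*3604701 = -9682800033459 + 25232907*I*√7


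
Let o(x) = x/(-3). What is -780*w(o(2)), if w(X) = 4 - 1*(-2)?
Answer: -4680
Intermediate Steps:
o(x) = -x/3 (o(x) = x*(-1/3) = -x/3)
w(X) = 6 (w(X) = 4 + 2 = 6)
-780*w(o(2)) = -780*6 = -4680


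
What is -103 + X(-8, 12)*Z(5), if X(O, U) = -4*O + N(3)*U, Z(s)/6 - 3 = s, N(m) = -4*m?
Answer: -5479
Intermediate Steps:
Z(s) = 18 + 6*s
X(O, U) = -12*U - 4*O (X(O, U) = -4*O + (-4*3)*U = -4*O - 12*U = -12*U - 4*O)
-103 + X(-8, 12)*Z(5) = -103 + (-12*12 - 4*(-8))*(18 + 6*5) = -103 + (-144 + 32)*(18 + 30) = -103 - 112*48 = -103 - 5376 = -5479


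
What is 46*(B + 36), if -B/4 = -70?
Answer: 14536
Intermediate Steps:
B = 280 (B = -4*(-70) = 280)
46*(B + 36) = 46*(280 + 36) = 46*316 = 14536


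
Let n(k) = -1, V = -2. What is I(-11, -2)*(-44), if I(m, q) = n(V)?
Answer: 44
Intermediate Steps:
I(m, q) = -1
I(-11, -2)*(-44) = -1*(-44) = 44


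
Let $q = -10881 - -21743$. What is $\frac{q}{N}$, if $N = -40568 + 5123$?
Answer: $- \frac{10862}{35445} \approx -0.30645$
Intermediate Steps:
$q = 10862$ ($q = -10881 + 21743 = 10862$)
$N = -35445$
$\frac{q}{N} = \frac{10862}{-35445} = 10862 \left(- \frac{1}{35445}\right) = - \frac{10862}{35445}$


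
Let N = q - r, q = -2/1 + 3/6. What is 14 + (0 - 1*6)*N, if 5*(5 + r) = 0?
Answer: -7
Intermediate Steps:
r = -5 (r = -5 + (⅕)*0 = -5 + 0 = -5)
q = -3/2 (q = -2*1 + 3*(⅙) = -2 + ½ = -3/2 ≈ -1.5000)
N = 7/2 (N = -3/2 - 1*(-5) = -3/2 + 5 = 7/2 ≈ 3.5000)
14 + (0 - 1*6)*N = 14 + (0 - 1*6)*(7/2) = 14 + (0 - 6)*(7/2) = 14 - 6*7/2 = 14 - 21 = -7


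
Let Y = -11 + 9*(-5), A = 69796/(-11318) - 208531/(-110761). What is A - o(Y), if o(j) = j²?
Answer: -1968319081313/626796499 ≈ -3140.3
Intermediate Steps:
A = -2685260449/626796499 (A = 69796*(-1/11318) - 208531*(-1/110761) = -34898/5659 + 208531/110761 = -2685260449/626796499 ≈ -4.2841)
Y = -56 (Y = -11 - 45 = -56)
A - o(Y) = -2685260449/626796499 - 1*(-56)² = -2685260449/626796499 - 1*3136 = -2685260449/626796499 - 3136 = -1968319081313/626796499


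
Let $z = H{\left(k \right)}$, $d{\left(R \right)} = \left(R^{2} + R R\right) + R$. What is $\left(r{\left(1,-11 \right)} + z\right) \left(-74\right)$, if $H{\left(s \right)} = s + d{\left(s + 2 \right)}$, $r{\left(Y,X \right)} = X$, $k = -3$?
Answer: $962$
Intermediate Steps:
$d{\left(R \right)} = R + 2 R^{2}$ ($d{\left(R \right)} = \left(R^{2} + R^{2}\right) + R = 2 R^{2} + R = R + 2 R^{2}$)
$H{\left(s \right)} = s + \left(2 + s\right) \left(5 + 2 s\right)$ ($H{\left(s \right)} = s + \left(s + 2\right) \left(1 + 2 \left(s + 2\right)\right) = s + \left(2 + s\right) \left(1 + 2 \left(2 + s\right)\right) = s + \left(2 + s\right) \left(1 + \left(4 + 2 s\right)\right) = s + \left(2 + s\right) \left(5 + 2 s\right)$)
$z = -2$ ($z = -3 + \left(2 - 3\right) \left(5 + 2 \left(-3\right)\right) = -3 - \left(5 - 6\right) = -3 - -1 = -3 + 1 = -2$)
$\left(r{\left(1,-11 \right)} + z\right) \left(-74\right) = \left(-11 - 2\right) \left(-74\right) = \left(-13\right) \left(-74\right) = 962$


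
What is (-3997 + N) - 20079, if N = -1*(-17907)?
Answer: -6169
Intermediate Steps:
N = 17907
(-3997 + N) - 20079 = (-3997 + 17907) - 20079 = 13910 - 20079 = -6169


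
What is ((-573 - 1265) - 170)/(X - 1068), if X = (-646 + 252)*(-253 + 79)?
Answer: -251/8436 ≈ -0.029753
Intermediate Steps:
X = 68556 (X = -394*(-174) = 68556)
((-573 - 1265) - 170)/(X - 1068) = ((-573 - 1265) - 170)/(68556 - 1068) = (-1838 - 170)/67488 = -2008*1/67488 = -251/8436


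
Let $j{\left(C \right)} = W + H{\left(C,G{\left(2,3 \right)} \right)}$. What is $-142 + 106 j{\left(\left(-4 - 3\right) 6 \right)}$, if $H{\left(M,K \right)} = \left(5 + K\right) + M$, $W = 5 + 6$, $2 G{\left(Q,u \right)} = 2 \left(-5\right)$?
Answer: $-3428$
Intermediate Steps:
$G{\left(Q,u \right)} = -5$ ($G{\left(Q,u \right)} = \frac{2 \left(-5\right)}{2} = \frac{1}{2} \left(-10\right) = -5$)
$W = 11$
$H{\left(M,K \right)} = 5 + K + M$
$j{\left(C \right)} = 11 + C$ ($j{\left(C \right)} = 11 + \left(5 - 5 + C\right) = 11 + C$)
$-142 + 106 j{\left(\left(-4 - 3\right) 6 \right)} = -142 + 106 \left(11 + \left(-4 - 3\right) 6\right) = -142 + 106 \left(11 - 42\right) = -142 + 106 \left(-31\right) = -142 - 3286 = -3428$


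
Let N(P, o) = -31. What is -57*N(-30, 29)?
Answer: 1767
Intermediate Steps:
-57*N(-30, 29) = -57*(-31) = 1767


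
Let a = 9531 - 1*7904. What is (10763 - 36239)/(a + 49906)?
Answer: -25476/51533 ≈ -0.49436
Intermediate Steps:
a = 1627 (a = 9531 - 7904 = 1627)
(10763 - 36239)/(a + 49906) = (10763 - 36239)/(1627 + 49906) = -25476/51533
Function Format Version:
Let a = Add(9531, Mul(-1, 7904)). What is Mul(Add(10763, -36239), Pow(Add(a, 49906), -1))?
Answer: Rational(-25476, 51533) ≈ -0.49436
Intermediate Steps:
a = 1627 (a = Add(9531, -7904) = 1627)
Mul(Add(10763, -36239), Pow(Add(a, 49906), -1)) = Mul(Add(10763, -36239), Pow(Add(1627, 49906), -1)) = Mul(-25476, Pow(51533, -1)) = Mul(-25476, Rational(1, 51533)) = Rational(-25476, 51533)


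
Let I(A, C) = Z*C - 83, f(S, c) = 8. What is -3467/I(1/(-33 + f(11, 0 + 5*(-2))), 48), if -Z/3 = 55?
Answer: 3467/8003 ≈ 0.43321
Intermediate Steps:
Z = -165 (Z = -3*55 = -165)
I(A, C) = -83 - 165*C (I(A, C) = -165*C - 83 = -83 - 165*C)
-3467/I(1/(-33 + f(11, 0 + 5*(-2))), 48) = -3467/(-83 - 165*48) = -3467/(-83 - 7920) = -3467/(-8003) = -3467*(-1/8003) = 3467/8003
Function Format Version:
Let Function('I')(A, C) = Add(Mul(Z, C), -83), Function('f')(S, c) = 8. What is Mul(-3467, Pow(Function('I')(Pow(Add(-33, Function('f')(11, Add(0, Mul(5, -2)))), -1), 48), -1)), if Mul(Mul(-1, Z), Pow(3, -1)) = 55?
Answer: Rational(3467, 8003) ≈ 0.43321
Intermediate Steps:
Z = -165 (Z = Mul(-3, 55) = -165)
Function('I')(A, C) = Add(-83, Mul(-165, C)) (Function('I')(A, C) = Add(Mul(-165, C), -83) = Add(-83, Mul(-165, C)))
Mul(-3467, Pow(Function('I')(Pow(Add(-33, Function('f')(11, Add(0, Mul(5, -2)))), -1), 48), -1)) = Mul(-3467, Pow(Add(-83, Mul(-165, 48)), -1)) = Mul(-3467, Pow(Add(-83, -7920), -1)) = Mul(-3467, Pow(-8003, -1)) = Mul(-3467, Rational(-1, 8003)) = Rational(3467, 8003)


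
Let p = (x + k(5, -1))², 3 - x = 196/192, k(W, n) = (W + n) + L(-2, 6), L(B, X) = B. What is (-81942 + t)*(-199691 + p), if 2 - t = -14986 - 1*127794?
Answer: -388743587635/32 ≈ -1.2148e+10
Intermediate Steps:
k(W, n) = -2 + W + n (k(W, n) = (W + n) - 2 = -2 + W + n)
x = 95/48 (x = 3 - 196/192 = 3 - 1*49/48 = 3 - 49/48 = 95/48 ≈ 1.9792)
t = 142782 (t = 2 - (-14986 - 1*127794) = 2 - (-14986 - 127794) = 2 - 1*(-142780) = 2 + 142780 = 142782)
p = 36481/2304 (p = (95/48 + (-2 + 5 - 1))² = (95/48 + 2)² = (191/48)² = 36481/2304 ≈ 15.834)
(-81942 + t)*(-199691 + p) = (-81942 + 142782)*(-199691 + 36481/2304) = 60840*(-460051583/2304) = -388743587635/32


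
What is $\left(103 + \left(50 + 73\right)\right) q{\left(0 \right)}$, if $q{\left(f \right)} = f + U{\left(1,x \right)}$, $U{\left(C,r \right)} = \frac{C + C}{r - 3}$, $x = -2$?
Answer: $- \frac{452}{5} \approx -90.4$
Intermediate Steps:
$U{\left(C,r \right)} = \frac{2 C}{-3 + r}$
$q{\left(f \right)} = - \frac{2}{5} + f$ ($q{\left(f \right)} = f + 2 \cdot 1 \frac{1}{-3 - 2} = f + 2 \cdot 1 \frac{1}{-5} = f + 2 \cdot 1 \left(- \frac{1}{5}\right) = f - \frac{2}{5} = - \frac{2}{5} + f$)
$\left(103 + \left(50 + 73\right)\right) q{\left(0 \right)} = \left(103 + \left(50 + 73\right)\right) \left(- \frac{2}{5} + 0\right) = \left(103 + 123\right) \left(- \frac{2}{5}\right) = 226 \left(- \frac{2}{5}\right) = - \frac{452}{5}$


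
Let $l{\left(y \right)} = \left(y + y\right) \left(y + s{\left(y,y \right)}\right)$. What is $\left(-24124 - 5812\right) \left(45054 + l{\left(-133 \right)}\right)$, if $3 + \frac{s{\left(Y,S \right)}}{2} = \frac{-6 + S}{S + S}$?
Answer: $-2447268000$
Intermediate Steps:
$s{\left(Y,S \right)} = -6 + \frac{-6 + S}{S}$ ($s{\left(Y,S \right)} = -6 + 2 \frac{-6 + S}{S + S} = -6 + 2 \frac{-6 + S}{2 S} = -6 + \frac{-6 + S}{S}$)
$l{\left(y \right)} = 2 y \left(-5 + y - \frac{6}{y}\right)$ ($l{\left(y \right)} = \left(y + y\right) \left(y - \left(5 + \frac{6}{y}\right)\right) = 2 y \left(-5 + y - \frac{6}{y}\right)$)
$\left(-24124 - 5812\right) \left(45054 + l{\left(-133 \right)}\right) = \left(-24124 - 5812\right) \left(45054 - \left(12 + 266 \left(-5 - 133\right)\right)\right) = - 29936 \left(45054 - \left(12 + 266 \left(-138\right)\right)\right) = - 29936 \left(45054 + \left(-12 + 36708\right)\right) = - 29936 \left(45054 + 36696\right) = \left(-29936\right) 81750 = -2447268000$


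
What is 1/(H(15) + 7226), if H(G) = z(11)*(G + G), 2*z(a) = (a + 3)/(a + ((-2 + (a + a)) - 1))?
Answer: 1/7233 ≈ 0.00013826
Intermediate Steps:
z(a) = (3 + a)/(2*(-3 + 3*a)) (z(a) = ((a + 3)/(a + ((-2 + (a + a)) - 1)))/2 = ((3 + a)/(a + ((-2 + 2*a) - 1)))/2 = ((3 + a)/(a + (-3 + 2*a)))/2 = ((3 + a)/(-3 + 3*a))/2 = (3 + a)/(2*(-3 + 3*a)))
H(G) = 7*G/15 (H(G) = ((3 + 11)/(6*(-1 + 11)))*(G + G) = ((1/6)*14/10)*(2*G) = ((1/6)*(1/10)*14)*(2*G) = 7*(2*G)/30 = 7*G/15)
1/(H(15) + 7226) = 1/((7/15)*15 + 7226) = 1/(7 + 7226) = 1/7233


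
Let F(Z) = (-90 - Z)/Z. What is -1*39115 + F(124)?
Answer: -2425237/62 ≈ -39117.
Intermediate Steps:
F(Z) = (-90 - Z)/Z
-1*39115 + F(124) = -1*39115 + (-90 - 1*124)/124 = -39115 + (-90 - 124)/124 = -39115 + (1/124)*(-214) = -39115 - 107/62 = -2425237/62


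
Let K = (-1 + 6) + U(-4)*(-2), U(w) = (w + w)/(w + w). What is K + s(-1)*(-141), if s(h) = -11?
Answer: 1554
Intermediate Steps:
U(w) = 1 (U(w) = (2*w)/((2*w)) = (2*w)*(1/(2*w)) = 1)
K = 3 (K = (-1 + 6) + 1*(-2) = 5 - 2 = 3)
K + s(-1)*(-141) = 3 - 11*(-141) = 3 + 1551 = 1554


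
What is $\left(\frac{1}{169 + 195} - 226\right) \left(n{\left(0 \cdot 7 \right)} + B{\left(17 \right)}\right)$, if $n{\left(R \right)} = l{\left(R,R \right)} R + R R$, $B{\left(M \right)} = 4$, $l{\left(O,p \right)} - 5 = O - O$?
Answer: $- \frac{82263}{91} \approx -903.99$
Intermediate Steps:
$l{\left(O,p \right)} = 5$ ($l{\left(O,p \right)} = 5 + \left(O - O\right) = 5 + 0 = 5$)
$n{\left(R \right)} = R^{2} + 5 R$ ($n{\left(R \right)} = 5 R + R R = 5 R + R^{2} = R^{2} + 5 R$)
$\left(\frac{1}{169 + 195} - 226\right) \left(n{\left(0 \cdot 7 \right)} + B{\left(17 \right)}\right) = \left(\frac{1}{169 + 195} - 226\right) \left(0 \cdot 7 \left(5 + 0 \cdot 7\right) + 4\right) = \left(\frac{1}{364} - 226\right) \left(0 \left(5 + 0\right) + 4\right) = \left(\frac{1}{364} - 226\right) \left(0 \cdot 5 + 4\right) = - \frac{82263 \left(0 + 4\right)}{364} = \left(- \frac{82263}{364}\right) 4 = - \frac{82263}{91}$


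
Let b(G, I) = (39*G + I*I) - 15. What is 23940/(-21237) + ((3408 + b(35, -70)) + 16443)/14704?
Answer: 67431059/104089616 ≈ 0.64782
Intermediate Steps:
b(G, I) = -15 + I² + 39*G (b(G, I) = (39*G + I²) - 15 = (I² + 39*G) - 15 = -15 + I² + 39*G)
23940/(-21237) + ((3408 + b(35, -70)) + 16443)/14704 = 23940/(-21237) + ((3408 + (-15 + (-70)² + 39*35)) + 16443)/14704 = 23940*(-1/21237) + ((3408 + (-15 + 4900 + 1365)) + 16443)*(1/14704) = -7980/7079 + ((3408 + 6250) + 16443)*(1/14704) = -7980/7079 + (9658 + 16443)*(1/14704) = -7980/7079 + 26101*(1/14704) = -7980/7079 + 26101/14704 = 67431059/104089616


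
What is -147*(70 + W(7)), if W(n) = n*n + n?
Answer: -18522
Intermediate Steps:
W(n) = n + n**2 (W(n) = n**2 + n = n + n**2)
-147*(70 + W(7)) = -147*(70 + 7*(1 + 7)) = -147*(70 + 7*8) = -147*(70 + 56) = -147*126 = -18522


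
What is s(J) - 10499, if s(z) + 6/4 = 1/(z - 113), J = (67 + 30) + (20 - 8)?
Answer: -42003/4 ≈ -10501.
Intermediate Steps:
J = 109 (J = 97 + 12 = 109)
s(z) = -3/2 + 1/(-113 + z) (s(z) = -3/2 + 1/(z - 113) = -3/2 + 1/(-113 + z))
s(J) - 10499 = (341 - 3*109)/(2*(-113 + 109)) - 10499 = (½)*(341 - 327)/(-4) - 10499 = (½)*(-¼)*14 - 10499 = -7/4 - 10499 = -42003/4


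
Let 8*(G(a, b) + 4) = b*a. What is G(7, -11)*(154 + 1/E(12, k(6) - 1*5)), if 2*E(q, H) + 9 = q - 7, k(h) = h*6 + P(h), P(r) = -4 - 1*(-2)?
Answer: -33463/16 ≈ -2091.4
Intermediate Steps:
P(r) = -2 (P(r) = -4 + 2 = -2)
G(a, b) = -4 + a*b/8 (G(a, b) = -4 + (b*a)/8 = -4 + (a*b)/8 = -4 + a*b/8)
k(h) = -2 + 6*h (k(h) = h*6 - 2 = 6*h - 2 = -2 + 6*h)
E(q, H) = -8 + q/2 (E(q, H) = -9/2 + (q - 7)/2 = -9/2 + (-7 + q)/2 = -9/2 + (-7/2 + q/2) = -8 + q/2)
G(7, -11)*(154 + 1/E(12, k(6) - 1*5)) = (-4 + (⅛)*7*(-11))*(154 + 1/(-8 + (½)*12)) = (-4 - 77/8)*(154 + 1/(-8 + 6)) = -109*(154 + 1/(-2))/8 = -109*(154 - ½)/8 = -109/8*307/2 = -33463/16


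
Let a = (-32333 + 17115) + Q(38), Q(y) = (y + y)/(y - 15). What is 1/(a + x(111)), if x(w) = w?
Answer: -23/347385 ≈ -6.6209e-5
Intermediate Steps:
Q(y) = 2*y/(-15 + y) (Q(y) = (2*y)/(-15 + y) = 2*y/(-15 + y))
a = -349938/23 (a = (-32333 + 17115) + 2*38/(-15 + 38) = -15218 + 2*38/23 = -15218 + 2*38*(1/23) = -15218 + 76/23 = -349938/23 ≈ -15215.)
1/(a + x(111)) = 1/(-349938/23 + 111) = 1/(-347385/23) = -23/347385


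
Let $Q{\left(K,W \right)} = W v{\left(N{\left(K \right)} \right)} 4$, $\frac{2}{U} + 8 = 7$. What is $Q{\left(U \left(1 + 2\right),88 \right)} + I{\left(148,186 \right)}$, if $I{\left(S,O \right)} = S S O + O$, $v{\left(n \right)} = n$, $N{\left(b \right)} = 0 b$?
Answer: $4074330$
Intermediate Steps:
$U = -2$ ($U = \frac{2}{-8 + 7} = \frac{2}{-1} = 2 \left(-1\right) = -2$)
$N{\left(b \right)} = 0$
$I{\left(S,O \right)} = O + O S^{2}$ ($I{\left(S,O \right)} = S^{2} O + O = O S^{2} + O = O + O S^{2}$)
$Q{\left(K,W \right)} = 0$ ($Q{\left(K,W \right)} = W 0 \cdot 4 = 0 \cdot 4 = 0$)
$Q{\left(U \left(1 + 2\right),88 \right)} + I{\left(148,186 \right)} = 0 + 186 \left(1 + 148^{2}\right) = 0 + 186 \left(1 + 21904\right) = 0 + 186 \cdot 21905 = 0 + 4074330 = 4074330$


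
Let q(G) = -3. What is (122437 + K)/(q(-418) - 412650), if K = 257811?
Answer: -380248/412653 ≈ -0.92147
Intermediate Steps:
(122437 + K)/(q(-418) - 412650) = (122437 + 257811)/(-3 - 412650) = 380248/(-412653) = 380248*(-1/412653) = -380248/412653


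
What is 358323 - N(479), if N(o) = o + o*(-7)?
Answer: 361197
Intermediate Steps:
N(o) = -6*o (N(o) = o - 7*o = -6*o)
358323 - N(479) = 358323 - (-6)*479 = 358323 - 1*(-2874) = 358323 + 2874 = 361197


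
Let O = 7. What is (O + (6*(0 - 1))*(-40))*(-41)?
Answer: -10127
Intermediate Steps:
(O + (6*(0 - 1))*(-40))*(-41) = (7 + (6*(0 - 1))*(-40))*(-41) = (7 + (6*(-1))*(-40))*(-41) = (7 - 6*(-40))*(-41) = (7 + 240)*(-41) = 247*(-41) = -10127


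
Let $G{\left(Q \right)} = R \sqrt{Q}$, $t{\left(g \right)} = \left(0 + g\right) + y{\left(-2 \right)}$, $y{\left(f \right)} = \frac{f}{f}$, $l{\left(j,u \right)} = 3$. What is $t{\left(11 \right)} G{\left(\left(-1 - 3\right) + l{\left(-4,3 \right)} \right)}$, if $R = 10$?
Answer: $120 i \approx 120.0 i$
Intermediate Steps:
$y{\left(f \right)} = 1$
$t{\left(g \right)} = 1 + g$ ($t{\left(g \right)} = \left(0 + g\right) + 1 = g + 1 = 1 + g$)
$G{\left(Q \right)} = 10 \sqrt{Q}$
$t{\left(11 \right)} G{\left(\left(-1 - 3\right) + l{\left(-4,3 \right)} \right)} = \left(1 + 11\right) 10 \sqrt{\left(-1 - 3\right) + 3} = 12 \cdot 10 \sqrt{-4 + 3} = 12 \cdot 10 \sqrt{-1} = 12 \cdot 10 i = 120 i$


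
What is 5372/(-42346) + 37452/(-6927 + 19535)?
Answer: 189776527/66737296 ≈ 2.8436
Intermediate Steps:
5372/(-42346) + 37452/(-6927 + 19535) = 5372*(-1/42346) + 37452/12608 = -2686/21173 + 37452*(1/12608) = -2686/21173 + 9363/3152 = 189776527/66737296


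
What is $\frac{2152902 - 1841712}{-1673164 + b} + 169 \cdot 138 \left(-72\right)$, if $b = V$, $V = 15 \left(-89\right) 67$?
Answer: $- \frac{2959745142246}{1762609} \approx -1.6792 \cdot 10^{6}$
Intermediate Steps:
$V = -89445$ ($V = \left(-1335\right) 67 = -89445$)
$b = -89445$
$\frac{2152902 - 1841712}{-1673164 + b} + 169 \cdot 138 \left(-72\right) = \frac{2152902 - 1841712}{-1673164 - 89445} + 169 \cdot 138 \left(-72\right) = \frac{311190}{-1762609} + 23322 \left(-72\right) = 311190 \left(- \frac{1}{1762609}\right) - 1679184 = - \frac{311190}{1762609} - 1679184 = - \frac{2959745142246}{1762609}$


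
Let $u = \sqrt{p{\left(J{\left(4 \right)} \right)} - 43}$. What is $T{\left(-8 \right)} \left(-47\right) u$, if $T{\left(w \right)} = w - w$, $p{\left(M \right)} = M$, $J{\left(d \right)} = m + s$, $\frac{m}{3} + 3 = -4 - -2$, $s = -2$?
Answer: $0$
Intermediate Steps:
$m = -15$ ($m = -9 + 3 \left(-4 - -2\right) = -9 + 3 \left(-4 + 2\right) = -9 + 3 \left(-2\right) = -9 - 6 = -15$)
$J{\left(d \right)} = -17$ ($J{\left(d \right)} = -15 - 2 = -17$)
$T{\left(w \right)} = 0$
$u = 2 i \sqrt{15}$ ($u = \sqrt{-17 - 43} = \sqrt{-60} = 2 i \sqrt{15} \approx 7.746 i$)
$T{\left(-8 \right)} \left(-47\right) u = 0 \left(-47\right) 2 i \sqrt{15} = 0 \cdot 2 i \sqrt{15} = 0$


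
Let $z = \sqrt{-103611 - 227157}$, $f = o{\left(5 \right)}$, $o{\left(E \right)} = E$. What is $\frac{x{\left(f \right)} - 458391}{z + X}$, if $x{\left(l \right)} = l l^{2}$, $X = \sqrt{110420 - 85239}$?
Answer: $- \frac{458266}{13 \sqrt{149} + 12 i \sqrt{2297}} \approx -204.3 + 740.44 i$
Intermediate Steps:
$f = 5$
$X = 13 \sqrt{149}$ ($X = \sqrt{25181} = 13 \sqrt{149} \approx 158.69$)
$z = 12 i \sqrt{2297}$ ($z = \sqrt{-330768} = 12 i \sqrt{2297} \approx 575.12 i$)
$x{\left(l \right)} = l^{3}$
$\frac{x{\left(f \right)} - 458391}{z + X} = \frac{5^{3} - 458391}{12 i \sqrt{2297} + 13 \sqrt{149}} = \frac{125 - 458391}{13 \sqrt{149} + 12 i \sqrt{2297}} = - \frac{458266}{13 \sqrt{149} + 12 i \sqrt{2297}}$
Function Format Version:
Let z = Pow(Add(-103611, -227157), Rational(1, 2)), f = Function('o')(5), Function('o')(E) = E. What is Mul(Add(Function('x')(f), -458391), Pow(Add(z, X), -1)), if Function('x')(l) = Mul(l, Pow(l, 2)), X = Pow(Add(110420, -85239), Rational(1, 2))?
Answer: Mul(-458266, Pow(Add(Mul(13, Pow(149, Rational(1, 2))), Mul(12, I, Pow(2297, Rational(1, 2)))), -1)) ≈ Add(-204.30, Mul(740.44, I))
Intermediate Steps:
f = 5
X = Mul(13, Pow(149, Rational(1, 2))) (X = Pow(25181, Rational(1, 2)) = Mul(13, Pow(149, Rational(1, 2))) ≈ 158.69)
z = Mul(12, I, Pow(2297, Rational(1, 2))) (z = Pow(-330768, Rational(1, 2)) = Mul(12, I, Pow(2297, Rational(1, 2))) ≈ Mul(575.12, I))
Function('x')(l) = Pow(l, 3)
Mul(Add(Function('x')(f), -458391), Pow(Add(z, X), -1)) = Mul(Add(Pow(5, 3), -458391), Pow(Add(Mul(12, I, Pow(2297, Rational(1, 2))), Mul(13, Pow(149, Rational(1, 2)))), -1)) = Mul(Add(125, -458391), Pow(Add(Mul(13, Pow(149, Rational(1, 2))), Mul(12, I, Pow(2297, Rational(1, 2)))), -1)) = Mul(-458266, Pow(Add(Mul(13, Pow(149, Rational(1, 2))), Mul(12, I, Pow(2297, Rational(1, 2)))), -1))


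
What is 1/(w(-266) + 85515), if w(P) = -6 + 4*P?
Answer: 1/84445 ≈ 1.1842e-5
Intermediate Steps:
1/(w(-266) + 85515) = 1/((-6 + 4*(-266)) + 85515) = 1/((-6 - 1064) + 85515) = 1/(-1070 + 85515) = 1/84445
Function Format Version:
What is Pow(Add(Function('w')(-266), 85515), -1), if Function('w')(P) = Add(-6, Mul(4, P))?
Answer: Rational(1, 84445) ≈ 1.1842e-5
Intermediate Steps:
Pow(Add(Function('w')(-266), 85515), -1) = Pow(Add(Add(-6, Mul(4, -266)), 85515), -1) = Pow(Add(Add(-6, -1064), 85515), -1) = Pow(Add(-1070, 85515), -1) = Pow(84445, -1) = Rational(1, 84445)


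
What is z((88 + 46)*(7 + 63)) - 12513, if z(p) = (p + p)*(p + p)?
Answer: 351925087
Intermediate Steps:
z(p) = 4*p² (z(p) = (2*p)*(2*p) = 4*p²)
z((88 + 46)*(7 + 63)) - 12513 = 4*((88 + 46)*(7 + 63))² - 12513 = 4*(134*70)² - 12513 = 4*9380² - 12513 = 4*87984400 - 12513 = 351937600 - 12513 = 351925087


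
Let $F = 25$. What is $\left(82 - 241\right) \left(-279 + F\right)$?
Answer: $40386$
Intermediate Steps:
$\left(82 - 241\right) \left(-279 + F\right) = \left(82 - 241\right) \left(-279 + 25\right) = \left(-159\right) \left(-254\right) = 40386$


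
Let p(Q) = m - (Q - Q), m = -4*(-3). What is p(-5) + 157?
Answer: 169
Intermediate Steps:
m = 12
p(Q) = 12 (p(Q) = 12 - (Q - Q) = 12 - 1*0 = 12 + 0 = 12)
p(-5) + 157 = 12 + 157 = 169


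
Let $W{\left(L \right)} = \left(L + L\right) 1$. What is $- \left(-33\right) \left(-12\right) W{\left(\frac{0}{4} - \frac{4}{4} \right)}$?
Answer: $792$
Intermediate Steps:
$W{\left(L \right)} = 2 L$ ($W{\left(L \right)} = 2 L 1 = 2 L$)
$- \left(-33\right) \left(-12\right) W{\left(\frac{0}{4} - \frac{4}{4} \right)} = - \left(-33\right) \left(-12\right) 2 \left(\frac{0}{4} - \frac{4}{4}\right) = - 396 \cdot 2 \left(0 \cdot \frac{1}{4} - 1\right) = - 396 \cdot 2 \left(0 - 1\right) = - 396 \cdot 2 \left(-1\right) = - 396 \left(-2\right) = \left(-1\right) \left(-792\right) = 792$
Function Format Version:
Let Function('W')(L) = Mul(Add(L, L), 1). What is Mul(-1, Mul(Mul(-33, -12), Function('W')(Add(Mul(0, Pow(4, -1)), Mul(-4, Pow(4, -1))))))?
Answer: 792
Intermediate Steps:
Function('W')(L) = Mul(2, L) (Function('W')(L) = Mul(Mul(2, L), 1) = Mul(2, L))
Mul(-1, Mul(Mul(-33, -12), Function('W')(Add(Mul(0, Pow(4, -1)), Mul(-4, Pow(4, -1)))))) = Mul(-1, Mul(Mul(-33, -12), Mul(2, Add(Mul(0, Pow(4, -1)), Mul(-4, Pow(4, -1)))))) = Mul(-1, Mul(396, Mul(2, Add(Mul(0, Rational(1, 4)), Mul(-4, Rational(1, 4)))))) = Mul(-1, Mul(396, Mul(2, Add(0, -1)))) = Mul(-1, Mul(396, Mul(2, -1))) = Mul(-1, Mul(396, -2)) = Mul(-1, -792) = 792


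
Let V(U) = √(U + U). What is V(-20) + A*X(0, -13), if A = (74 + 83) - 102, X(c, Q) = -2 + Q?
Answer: -825 + 2*I*√10 ≈ -825.0 + 6.3246*I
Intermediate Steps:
A = 55 (A = 157 - 102 = 55)
V(U) = √2*√U (V(U) = √(2*U) = √2*√U)
V(-20) + A*X(0, -13) = √2*√(-20) + 55*(-2 - 13) = √2*(2*I*√5) + 55*(-15) = 2*I*√10 - 825 = -825 + 2*I*√10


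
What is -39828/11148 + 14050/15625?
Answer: -1552277/580625 ≈ -2.6735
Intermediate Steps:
-39828/11148 + 14050/15625 = -39828*1/11148 + 14050*(1/15625) = -3319/929 + 562/625 = -1552277/580625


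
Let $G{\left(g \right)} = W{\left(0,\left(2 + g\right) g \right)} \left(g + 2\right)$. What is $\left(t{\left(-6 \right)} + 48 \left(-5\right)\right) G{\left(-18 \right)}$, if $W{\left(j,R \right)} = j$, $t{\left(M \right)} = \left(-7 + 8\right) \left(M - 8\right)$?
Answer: $0$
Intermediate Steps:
$t{\left(M \right)} = -8 + M$ ($t{\left(M \right)} = 1 \left(-8 + M\right) = -8 + M$)
$G{\left(g \right)} = 0$ ($G{\left(g \right)} = 0 \left(g + 2\right) = 0 \left(2 + g\right) = 0$)
$\left(t{\left(-6 \right)} + 48 \left(-5\right)\right) G{\left(-18 \right)} = \left(\left(-8 - 6\right) + 48 \left(-5\right)\right) 0 = \left(-14 - 240\right) 0 = \left(-254\right) 0 = 0$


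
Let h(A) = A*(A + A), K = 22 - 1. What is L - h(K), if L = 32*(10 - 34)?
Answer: -1650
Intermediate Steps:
L = -768 (L = 32*(-24) = -768)
K = 21
h(A) = 2*A² (h(A) = A*(2*A) = 2*A²)
L - h(K) = -768 - 2*21² = -768 - 2*441 = -768 - 1*882 = -768 - 882 = -1650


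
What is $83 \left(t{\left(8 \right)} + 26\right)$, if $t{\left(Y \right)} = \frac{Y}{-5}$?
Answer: $\frac{10126}{5} \approx 2025.2$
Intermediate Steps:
$t{\left(Y \right)} = - \frac{Y}{5}$ ($t{\left(Y \right)} = Y \left(- \frac{1}{5}\right) = - \frac{Y}{5}$)
$83 \left(t{\left(8 \right)} + 26\right) = 83 \left(\left(- \frac{1}{5}\right) 8 + 26\right) = 83 \left(- \frac{8}{5} + 26\right) = 83 \cdot \frac{122}{5} = \frac{10126}{5}$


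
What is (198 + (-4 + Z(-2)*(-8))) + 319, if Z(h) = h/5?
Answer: 2581/5 ≈ 516.20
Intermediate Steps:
Z(h) = h/5 (Z(h) = h*(⅕) = h/5)
(198 + (-4 + Z(-2)*(-8))) + 319 = (198 + (-4 + ((⅕)*(-2))*(-8))) + 319 = (198 + (-4 - ⅖*(-8))) + 319 = (198 + (-4 + 16/5)) + 319 = (198 - ⅘) + 319 = 986/5 + 319 = 2581/5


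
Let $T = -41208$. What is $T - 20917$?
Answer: $-62125$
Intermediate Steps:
$T - 20917 = -41208 - 20917 = -62125$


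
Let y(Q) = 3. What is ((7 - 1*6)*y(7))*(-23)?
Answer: -69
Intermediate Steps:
((7 - 1*6)*y(7))*(-23) = ((7 - 1*6)*3)*(-23) = ((7 - 6)*3)*(-23) = (1*3)*(-23) = 3*(-23) = -69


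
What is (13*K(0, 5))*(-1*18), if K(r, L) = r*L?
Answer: 0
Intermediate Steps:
K(r, L) = L*r
(13*K(0, 5))*(-1*18) = (13*(5*0))*(-1*18) = (13*0)*(-18) = 0*(-18) = 0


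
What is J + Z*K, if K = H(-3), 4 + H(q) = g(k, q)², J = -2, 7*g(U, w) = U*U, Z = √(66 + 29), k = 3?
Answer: -2 - 115*√95/49 ≈ -24.875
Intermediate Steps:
Z = √95 ≈ 9.7468
g(U, w) = U²/7 (g(U, w) = (U*U)/7 = U²/7)
H(q) = -115/49 (H(q) = -4 + ((⅐)*3²)² = -4 + ((⅐)*9)² = -4 + (9/7)² = -4 + 81/49 = -115/49)
K = -115/49 ≈ -2.3469
J + Z*K = -2 + √95*(-115/49) = -2 - 115*√95/49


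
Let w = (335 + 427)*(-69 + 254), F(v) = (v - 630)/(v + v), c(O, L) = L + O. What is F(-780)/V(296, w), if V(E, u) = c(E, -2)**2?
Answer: 47/4494672 ≈ 1.0457e-5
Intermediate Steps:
F(v) = (-630 + v)/(2*v) (F(v) = (-630 + v)/((2*v)) = (-630 + v)*(1/(2*v)) = (-630 + v)/(2*v))
w = 140970 (w = 762*185 = 140970)
V(E, u) = (-2 + E)**2
F(-780)/V(296, w) = ((1/2)*(-630 - 780)/(-780))/((-2 + 296)**2) = ((1/2)*(-1/780)*(-1410))/(294**2) = (47/52)/86436 = (47/52)*(1/86436) = 47/4494672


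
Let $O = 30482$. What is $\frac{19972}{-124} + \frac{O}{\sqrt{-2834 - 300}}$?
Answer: $- \frac{4993}{31} - \frac{15241 i \sqrt{3134}}{1567} \approx -161.06 - 544.5 i$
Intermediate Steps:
$\frac{19972}{-124} + \frac{O}{\sqrt{-2834 - 300}} = \frac{19972}{-124} + \frac{30482}{\sqrt{-2834 - 300}} = 19972 \left(- \frac{1}{124}\right) + \frac{30482}{\sqrt{-3134}} = - \frac{4993}{31} + \frac{30482}{i \sqrt{3134}} = - \frac{4993}{31} + 30482 \left(- \frac{i \sqrt{3134}}{3134}\right) = - \frac{4993}{31} - \frac{15241 i \sqrt{3134}}{1567}$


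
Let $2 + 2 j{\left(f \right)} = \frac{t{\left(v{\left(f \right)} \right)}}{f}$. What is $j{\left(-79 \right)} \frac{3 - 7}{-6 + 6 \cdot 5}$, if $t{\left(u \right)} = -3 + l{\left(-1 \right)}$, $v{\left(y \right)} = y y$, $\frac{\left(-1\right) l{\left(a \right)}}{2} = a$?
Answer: $\frac{157}{948} \approx 0.16561$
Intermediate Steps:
$l{\left(a \right)} = - 2 a$
$v{\left(y \right)} = y^{2}$
$t{\left(u \right)} = -1$ ($t{\left(u \right)} = -3 - -2 = -3 + 2 = -1$)
$j{\left(f \right)} = -1 - \frac{1}{2 f}$ ($j{\left(f \right)} = -1 + \frac{\left(-1\right) \frac{1}{f}}{2} = -1 - \frac{1}{2 f}$)
$j{\left(-79 \right)} \frac{3 - 7}{-6 + 6 \cdot 5} = \frac{- \frac{1}{2} - -79}{-79} \frac{3 - 7}{-6 + 6 \cdot 5} = - \frac{- \frac{1}{2} + 79}{79} \left(- \frac{4}{-6 + 30}\right) = \left(- \frac{1}{79}\right) \frac{157}{2} \left(- \frac{4}{24}\right) = - \frac{157 \left(\left(-4\right) \frac{1}{24}\right)}{158} = \left(- \frac{157}{158}\right) \left(- \frac{1}{6}\right) = \frac{157}{948}$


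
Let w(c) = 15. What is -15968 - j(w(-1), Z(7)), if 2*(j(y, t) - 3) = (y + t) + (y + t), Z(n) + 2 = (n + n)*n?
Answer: -16082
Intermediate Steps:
Z(n) = -2 + 2*n² (Z(n) = -2 + (n + n)*n = -2 + (2*n)*n = -2 + 2*n²)
j(y, t) = 3 + t + y (j(y, t) = 3 + ((y + t) + (y + t))/2 = 3 + ((t + y) + (t + y))/2 = 3 + (2*t + 2*y)/2 = 3 + (t + y) = 3 + t + y)
-15968 - j(w(-1), Z(7)) = -15968 - (3 + (-2 + 2*7²) + 15) = -15968 - (3 + (-2 + 2*49) + 15) = -15968 - (3 + (-2 + 98) + 15) = -15968 - (3 + 96 + 15) = -15968 - 1*114 = -15968 - 114 = -16082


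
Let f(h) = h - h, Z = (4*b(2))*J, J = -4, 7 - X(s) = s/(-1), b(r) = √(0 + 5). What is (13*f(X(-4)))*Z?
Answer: 0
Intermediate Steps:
b(r) = √5
X(s) = 7 + s (X(s) = 7 - s/(-1) = 7 - s*(-1) = 7 - (-1)*s = 7 + s)
Z = -16*√5 (Z = (4*√5)*(-4) = -16*√5 ≈ -35.777)
f(h) = 0
(13*f(X(-4)))*Z = (13*0)*(-16*√5) = 0*(-16*√5) = 0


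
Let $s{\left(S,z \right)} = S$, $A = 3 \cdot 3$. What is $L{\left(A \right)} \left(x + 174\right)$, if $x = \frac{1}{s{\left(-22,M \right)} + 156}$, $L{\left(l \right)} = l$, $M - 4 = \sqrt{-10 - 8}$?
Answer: $\frac{209853}{134} \approx 1566.1$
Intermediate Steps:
$A = 9$
$M = 4 + 3 i \sqrt{2}$ ($M = 4 + \sqrt{-10 - 8} = 4 + \sqrt{-18} = 4 + 3 i \sqrt{2} \approx 4.0 + 4.2426 i$)
$x = \frac{1}{134}$ ($x = \frac{1}{-22 + 156} = \frac{1}{134} \approx 0.0074627$)
$L{\left(A \right)} \left(x + 174\right) = 9 \left(\frac{1}{134} + 174\right) = 9 \cdot \frac{23317}{134} = \frac{209853}{134}$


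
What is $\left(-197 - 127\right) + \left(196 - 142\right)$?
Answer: $-270$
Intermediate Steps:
$\left(-197 - 127\right) + \left(196 - 142\right) = -324 + \left(196 - 142\right) = -324 + 54 = -270$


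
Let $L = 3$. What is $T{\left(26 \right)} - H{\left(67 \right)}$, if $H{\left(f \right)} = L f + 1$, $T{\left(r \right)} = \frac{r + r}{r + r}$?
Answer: $-201$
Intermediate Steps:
$T{\left(r \right)} = 1$ ($T{\left(r \right)} = \frac{2 r}{2 r} = 2 r \frac{1}{2 r} = 1$)
$H{\left(f \right)} = 1 + 3 f$ ($H{\left(f \right)} = 3 f + 1 = 1 + 3 f$)
$T{\left(26 \right)} - H{\left(67 \right)} = 1 - \left(1 + 3 \cdot 67\right) = 1 - \left(1 + 201\right) = 1 - 202 = -201$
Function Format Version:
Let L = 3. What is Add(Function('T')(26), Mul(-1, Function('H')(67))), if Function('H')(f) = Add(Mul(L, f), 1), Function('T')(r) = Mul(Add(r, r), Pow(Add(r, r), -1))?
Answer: -201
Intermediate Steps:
Function('T')(r) = 1 (Function('T')(r) = Mul(Mul(2, r), Pow(Mul(2, r), -1)) = Mul(Mul(2, r), Mul(Rational(1, 2), Pow(r, -1))) = 1)
Function('H')(f) = Add(1, Mul(3, f)) (Function('H')(f) = Add(Mul(3, f), 1) = Add(1, Mul(3, f)))
Add(Function('T')(26), Mul(-1, Function('H')(67))) = Add(1, Mul(-1, Add(1, Mul(3, 67)))) = Add(1, Mul(-1, Add(1, 201))) = Add(1, Mul(-1, 202)) = Add(1, -202) = -201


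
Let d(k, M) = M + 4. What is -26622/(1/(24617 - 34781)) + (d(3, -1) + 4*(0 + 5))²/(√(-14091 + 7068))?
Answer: 270586008 - 529*I*√7023/7023 ≈ 2.7059e+8 - 6.3124*I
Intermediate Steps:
d(k, M) = 4 + M
-26622/(1/(24617 - 34781)) + (d(3, -1) + 4*(0 + 5))²/(√(-14091 + 7068)) = -26622/(1/(24617 - 34781)) + ((4 - 1) + 4*(0 + 5))²/(√(-14091 + 7068)) = -26622/(1/(-10164)) + (3 + 4*5)²/(√(-7023)) = -26622/(-1/10164) + (3 + 20)²/((I*√7023)) = -26622*(-10164) + 23²*(-I*√7023/7023) = 270586008 + 529*(-I*√7023/7023) = 270586008 - 529*I*√7023/7023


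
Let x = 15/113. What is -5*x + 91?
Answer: 10208/113 ≈ 90.336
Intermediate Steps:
x = 15/113 (x = 15*(1/113) = 15/113 ≈ 0.13274)
-5*x + 91 = -5*15/113 + 91 = -75/113 + 91 = 10208/113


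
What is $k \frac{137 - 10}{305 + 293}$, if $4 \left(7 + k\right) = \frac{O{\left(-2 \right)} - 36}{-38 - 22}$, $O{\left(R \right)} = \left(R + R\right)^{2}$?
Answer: $- \frac{10541}{7176} \approx -1.4689$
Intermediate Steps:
$O{\left(R \right)} = 4 R^{2}$ ($O{\left(R \right)} = \left(2 R\right)^{2} = 4 R^{2}$)
$k = - \frac{83}{12}$ ($k = -7 + \frac{\left(4 \left(-2\right)^{2} - 36\right) \frac{1}{-38 - 22}}{4} = -7 + \frac{\left(4 \cdot 4 - 36\right) \frac{1}{-60}}{4} = -7 + \frac{\left(16 - 36\right) \left(- \frac{1}{60}\right)}{4} = -7 + \frac{\left(-20\right) \left(- \frac{1}{60}\right)}{4} = -7 + \frac{1}{4} \cdot \frac{1}{3} = -7 + \frac{1}{12} = - \frac{83}{12} \approx -6.9167$)
$k \frac{137 - 10}{305 + 293} = - \frac{83 \frac{137 - 10}{305 + 293}}{12} = - \frac{83 \cdot \frac{127}{598}}{12} = - \frac{83 \cdot 127 \cdot \frac{1}{598}}{12} = \left(- \frac{83}{12}\right) \frac{127}{598} = - \frac{10541}{7176}$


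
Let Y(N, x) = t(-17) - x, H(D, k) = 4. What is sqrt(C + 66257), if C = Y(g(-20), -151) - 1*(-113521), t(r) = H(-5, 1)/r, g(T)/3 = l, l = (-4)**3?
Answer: sqrt(51999413)/17 ≈ 424.18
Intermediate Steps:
l = -64
g(T) = -192 (g(T) = 3*(-64) = -192)
t(r) = 4/r
Y(N, x) = -4/17 - x (Y(N, x) = 4/(-17) - x = 4*(-1/17) - x = -4/17 - x)
C = 1932420/17 (C = (-4/17 - 1*(-151)) - 1*(-113521) = (-4/17 + 151) + 113521 = 2563/17 + 113521 = 1932420/17 ≈ 1.1367e+5)
sqrt(C + 66257) = sqrt(1932420/17 + 66257) = sqrt(3058789/17) = sqrt(51999413)/17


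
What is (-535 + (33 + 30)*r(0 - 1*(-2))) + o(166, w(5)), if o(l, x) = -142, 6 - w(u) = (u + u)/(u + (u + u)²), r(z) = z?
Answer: -551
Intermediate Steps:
w(u) = 6 - 2*u/(u + 4*u²) (w(u) = 6 - (u + u)/(u + (u + u)²) = 6 - 2*u/(u + (2*u)²) = 6 - 2*u/(u + 4*u²))
(-535 + (33 + 30)*r(0 - 1*(-2))) + o(166, w(5)) = (-535 + (33 + 30)*(0 - 1*(-2))) - 142 = (-535 + 63*(0 + 2)) - 142 = (-535 + 63*2) - 142 = (-535 + 126) - 142 = -409 - 142 = -551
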